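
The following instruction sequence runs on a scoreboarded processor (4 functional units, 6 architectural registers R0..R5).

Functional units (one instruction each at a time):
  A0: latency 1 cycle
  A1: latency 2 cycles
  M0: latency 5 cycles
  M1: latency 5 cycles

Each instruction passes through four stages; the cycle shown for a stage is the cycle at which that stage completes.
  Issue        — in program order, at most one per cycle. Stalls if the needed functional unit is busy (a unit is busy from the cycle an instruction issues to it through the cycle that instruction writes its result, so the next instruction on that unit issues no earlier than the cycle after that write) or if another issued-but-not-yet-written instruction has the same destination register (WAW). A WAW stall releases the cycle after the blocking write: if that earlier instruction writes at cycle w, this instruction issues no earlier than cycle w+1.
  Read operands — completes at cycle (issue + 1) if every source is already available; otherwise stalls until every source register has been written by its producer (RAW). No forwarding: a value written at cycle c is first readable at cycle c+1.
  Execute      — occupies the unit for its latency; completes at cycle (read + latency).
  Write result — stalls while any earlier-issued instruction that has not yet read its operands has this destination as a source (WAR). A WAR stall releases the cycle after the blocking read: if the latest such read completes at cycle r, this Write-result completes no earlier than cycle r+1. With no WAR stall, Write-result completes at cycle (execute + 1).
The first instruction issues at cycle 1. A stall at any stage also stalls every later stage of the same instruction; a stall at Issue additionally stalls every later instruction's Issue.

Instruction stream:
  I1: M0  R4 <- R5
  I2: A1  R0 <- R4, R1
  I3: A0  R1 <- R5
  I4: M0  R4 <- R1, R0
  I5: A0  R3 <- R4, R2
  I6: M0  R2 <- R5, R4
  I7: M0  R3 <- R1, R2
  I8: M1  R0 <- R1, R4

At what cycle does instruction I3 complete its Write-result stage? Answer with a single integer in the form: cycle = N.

1) issue 1, read 2, done 7, write 8
2) issue 2, read 9, done 11, write 12  <RAW R4: wait I1 write@8>
3) issue 3, read 4, done 5, write 10  <WAR R1: wait I2 read@9>
4) issue 9, read 13, done 18, write 19  <struct: M0 busy until I1 writes@8 / RAW R0: wait I2 write@12>
5) issue 11, read 20, done 21, write 22  <struct: A0 busy until I3 writes@10 / RAW R4: wait I4 write@19>
6) issue 20, read 21, done 26, write 27  <struct: M0 busy until I4 writes@19>
7) issue 28, read 29, done 34, write 35  <struct: M0 busy until I6 writes@27>
8) issue 29, read 30, done 35, write 36

cycle = 10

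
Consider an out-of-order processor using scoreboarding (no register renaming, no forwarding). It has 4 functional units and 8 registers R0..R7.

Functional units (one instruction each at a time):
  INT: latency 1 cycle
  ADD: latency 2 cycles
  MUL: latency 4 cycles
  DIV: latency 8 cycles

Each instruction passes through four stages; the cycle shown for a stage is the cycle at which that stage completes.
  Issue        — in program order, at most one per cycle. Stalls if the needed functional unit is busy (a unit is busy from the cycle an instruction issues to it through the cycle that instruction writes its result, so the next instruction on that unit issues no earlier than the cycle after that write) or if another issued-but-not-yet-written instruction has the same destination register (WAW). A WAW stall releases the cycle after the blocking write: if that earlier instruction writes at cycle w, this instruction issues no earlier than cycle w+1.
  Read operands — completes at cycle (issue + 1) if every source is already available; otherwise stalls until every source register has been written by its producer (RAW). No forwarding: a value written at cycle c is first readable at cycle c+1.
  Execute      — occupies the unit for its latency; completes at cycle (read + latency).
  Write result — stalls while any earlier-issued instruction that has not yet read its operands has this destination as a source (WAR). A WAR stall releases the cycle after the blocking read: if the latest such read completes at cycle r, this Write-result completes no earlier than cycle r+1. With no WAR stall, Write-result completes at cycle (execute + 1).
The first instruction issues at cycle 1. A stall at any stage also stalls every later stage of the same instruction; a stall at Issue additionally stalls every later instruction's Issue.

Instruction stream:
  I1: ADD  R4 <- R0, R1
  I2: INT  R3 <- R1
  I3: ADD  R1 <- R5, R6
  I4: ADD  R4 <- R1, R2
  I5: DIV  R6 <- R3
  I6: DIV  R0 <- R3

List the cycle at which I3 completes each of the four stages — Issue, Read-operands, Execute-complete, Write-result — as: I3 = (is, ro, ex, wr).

cycle 1: issue I1 (ADD)
cycle 2: I1 read-ops, issue I2 (INT)
cycle 3: I2 read-ops
cycle 4: I1 finished on ADD, I2 finished on INT
cycle 5: I1→R4, I2→R3
cycle 6: issue I3 (ADD)
cycle 7: I3 read-ops
cycle 9: I3 finished on ADD
cycle 10: I3→R1
cycle 11: issue I4 (ADD)
cycle 12: I4 read-ops, issue I5 (DIV)
cycle 13: I5 read-ops
cycle 14: I4 finished on ADD
cycle 15: I4→R4
cycle 21: I5 finished on DIV
cycle 22: I5→R6
cycle 23: issue I6 (DIV)
cycle 24: I6 read-ops
cycle 32: I6 finished on DIV
cycle 33: I6→R0

I3 = (6, 7, 9, 10)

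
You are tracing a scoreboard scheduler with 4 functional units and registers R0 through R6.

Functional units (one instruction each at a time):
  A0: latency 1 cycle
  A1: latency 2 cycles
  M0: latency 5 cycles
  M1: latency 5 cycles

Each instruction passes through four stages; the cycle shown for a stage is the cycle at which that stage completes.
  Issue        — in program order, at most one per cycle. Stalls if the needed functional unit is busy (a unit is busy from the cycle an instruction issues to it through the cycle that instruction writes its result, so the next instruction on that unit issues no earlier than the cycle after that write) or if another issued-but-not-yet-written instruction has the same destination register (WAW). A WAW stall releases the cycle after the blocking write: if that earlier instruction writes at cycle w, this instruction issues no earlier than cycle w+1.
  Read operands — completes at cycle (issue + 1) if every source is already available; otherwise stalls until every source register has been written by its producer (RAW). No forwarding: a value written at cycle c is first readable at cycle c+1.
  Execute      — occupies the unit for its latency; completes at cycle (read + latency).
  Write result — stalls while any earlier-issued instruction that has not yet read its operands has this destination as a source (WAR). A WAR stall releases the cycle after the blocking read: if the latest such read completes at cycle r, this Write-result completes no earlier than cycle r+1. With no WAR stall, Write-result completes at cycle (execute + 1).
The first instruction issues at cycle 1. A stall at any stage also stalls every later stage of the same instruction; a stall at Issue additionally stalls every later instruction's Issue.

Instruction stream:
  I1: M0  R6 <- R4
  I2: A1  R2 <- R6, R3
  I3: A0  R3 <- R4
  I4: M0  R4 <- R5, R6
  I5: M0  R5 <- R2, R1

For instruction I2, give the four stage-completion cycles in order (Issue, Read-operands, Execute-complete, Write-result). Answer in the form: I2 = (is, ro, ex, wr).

I2 = (2, 9, 11, 12)

[1] I1 issues→M0
[2] I1 reads, I2 issues→A1
[3] I3 issues→A0
[4] I3 reads
[5] I3 exec-done
[7] I1 exec-done
[8] I1 writes R6
[9] I2 reads, I4 issues→M0
[10] I3 writes R3, I4 reads
[11] I2 exec-done
[12] I2 writes R2
[15] I4 exec-done
[16] I4 writes R4
[17] I5 issues→M0
[18] I5 reads
[23] I5 exec-done
[24] I5 writes R5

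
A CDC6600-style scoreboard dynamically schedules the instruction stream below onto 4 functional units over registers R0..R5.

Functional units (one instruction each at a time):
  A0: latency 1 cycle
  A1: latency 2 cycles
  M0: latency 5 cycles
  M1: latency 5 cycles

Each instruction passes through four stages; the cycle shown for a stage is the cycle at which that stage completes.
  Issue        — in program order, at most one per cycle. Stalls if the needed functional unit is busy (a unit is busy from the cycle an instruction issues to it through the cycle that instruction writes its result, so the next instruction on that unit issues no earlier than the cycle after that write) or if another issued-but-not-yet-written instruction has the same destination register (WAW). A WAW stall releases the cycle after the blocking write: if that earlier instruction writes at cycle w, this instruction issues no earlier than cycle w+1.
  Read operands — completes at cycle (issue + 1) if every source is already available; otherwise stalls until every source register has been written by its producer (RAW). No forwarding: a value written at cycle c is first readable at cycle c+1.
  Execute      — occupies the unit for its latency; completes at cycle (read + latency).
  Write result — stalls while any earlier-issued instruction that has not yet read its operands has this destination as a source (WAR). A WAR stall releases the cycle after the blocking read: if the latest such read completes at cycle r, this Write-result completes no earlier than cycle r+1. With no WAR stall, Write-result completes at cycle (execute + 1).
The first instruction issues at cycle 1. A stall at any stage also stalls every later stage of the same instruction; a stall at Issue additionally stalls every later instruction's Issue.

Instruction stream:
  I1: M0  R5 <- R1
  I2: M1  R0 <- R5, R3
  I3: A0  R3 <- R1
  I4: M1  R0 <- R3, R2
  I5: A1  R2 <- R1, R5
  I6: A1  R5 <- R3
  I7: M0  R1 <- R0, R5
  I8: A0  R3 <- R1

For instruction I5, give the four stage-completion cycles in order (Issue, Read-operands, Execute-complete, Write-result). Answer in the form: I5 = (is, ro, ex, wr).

t=1  I1 issues→M0
t=2  I1 reads, I2 issues→M1
t=3  I3 issues→A0
t=4  I3 reads
t=5  I3 exec-done
t=7  I1 exec-done
t=8  I1 writes R5
t=9  I2 reads
t=10  I3 writes R3
t=14  I2 exec-done
t=15  I2 writes R0
t=16  I4 issues→M1
t=17  I4 reads, I5 issues→A1
t=18  I5 reads
t=20  I5 exec-done
t=21  I5 writes R2
t=22  I4 exec-done, I6 issues→A1
t=23  I4 writes R0, I6 reads, I7 issues→M0
t=24  I8 issues→A0
t=25  I6 exec-done
t=26  I6 writes R5
t=27  I7 reads
t=32  I7 exec-done
t=33  I7 writes R1
t=34  I8 reads
t=35  I8 exec-done
t=36  I8 writes R3

I5 = (17, 18, 20, 21)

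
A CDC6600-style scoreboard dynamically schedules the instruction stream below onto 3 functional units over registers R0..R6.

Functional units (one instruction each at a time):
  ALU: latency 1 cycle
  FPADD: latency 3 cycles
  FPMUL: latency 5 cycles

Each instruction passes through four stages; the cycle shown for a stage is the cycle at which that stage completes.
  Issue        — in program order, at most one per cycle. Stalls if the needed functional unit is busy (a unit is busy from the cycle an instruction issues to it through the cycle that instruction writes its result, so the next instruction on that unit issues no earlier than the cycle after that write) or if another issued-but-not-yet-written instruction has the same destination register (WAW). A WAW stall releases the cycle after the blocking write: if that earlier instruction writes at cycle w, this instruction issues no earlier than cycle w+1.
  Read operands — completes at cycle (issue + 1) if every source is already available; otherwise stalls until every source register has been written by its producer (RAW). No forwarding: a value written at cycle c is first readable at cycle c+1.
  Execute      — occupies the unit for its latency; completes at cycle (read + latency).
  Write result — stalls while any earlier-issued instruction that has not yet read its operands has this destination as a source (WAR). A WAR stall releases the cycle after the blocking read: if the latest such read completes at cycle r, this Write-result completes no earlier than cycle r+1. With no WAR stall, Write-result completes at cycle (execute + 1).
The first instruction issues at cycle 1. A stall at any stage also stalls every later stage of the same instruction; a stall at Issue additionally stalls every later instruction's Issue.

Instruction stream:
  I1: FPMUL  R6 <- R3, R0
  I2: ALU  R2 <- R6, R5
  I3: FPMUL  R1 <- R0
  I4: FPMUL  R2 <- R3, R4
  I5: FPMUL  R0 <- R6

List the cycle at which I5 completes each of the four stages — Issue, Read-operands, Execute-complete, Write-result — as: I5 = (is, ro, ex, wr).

c1: I1 issues→FPMUL
c2: I1 reads; I2 issues→ALU
c7: I1 exec-done
c8: I1 writes R6
c9: I2 reads; I3 issues→FPMUL
c10: I2 exec-done; I3 reads
c11: I2 writes R2
c15: I3 exec-done
c16: I3 writes R1
c17: I4 issues→FPMUL
c18: I4 reads
c23: I4 exec-done
c24: I4 writes R2
c25: I5 issues→FPMUL
c26: I5 reads
c31: I5 exec-done
c32: I5 writes R0

I5 = (25, 26, 31, 32)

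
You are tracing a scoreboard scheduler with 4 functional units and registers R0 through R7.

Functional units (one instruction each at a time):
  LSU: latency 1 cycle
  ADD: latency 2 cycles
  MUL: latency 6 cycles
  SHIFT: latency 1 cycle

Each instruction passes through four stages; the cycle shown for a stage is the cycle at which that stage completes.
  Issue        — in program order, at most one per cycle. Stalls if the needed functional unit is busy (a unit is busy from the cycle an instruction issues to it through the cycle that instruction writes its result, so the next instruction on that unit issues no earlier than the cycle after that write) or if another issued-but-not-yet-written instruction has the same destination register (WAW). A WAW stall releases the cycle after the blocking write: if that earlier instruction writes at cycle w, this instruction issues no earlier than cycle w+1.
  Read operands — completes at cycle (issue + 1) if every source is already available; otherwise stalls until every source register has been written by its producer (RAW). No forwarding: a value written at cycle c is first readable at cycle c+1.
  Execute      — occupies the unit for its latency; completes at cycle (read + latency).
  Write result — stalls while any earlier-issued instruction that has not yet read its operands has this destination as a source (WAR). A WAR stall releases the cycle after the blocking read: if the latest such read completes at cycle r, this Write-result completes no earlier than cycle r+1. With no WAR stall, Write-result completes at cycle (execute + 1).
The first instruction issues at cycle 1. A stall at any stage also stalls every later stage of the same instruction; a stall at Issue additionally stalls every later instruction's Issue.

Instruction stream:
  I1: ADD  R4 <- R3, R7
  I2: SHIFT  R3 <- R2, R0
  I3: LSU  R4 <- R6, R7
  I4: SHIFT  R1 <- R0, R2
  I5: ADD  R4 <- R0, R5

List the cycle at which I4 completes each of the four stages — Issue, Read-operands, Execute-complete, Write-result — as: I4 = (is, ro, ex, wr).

I1  is:1  ro:2  ex:4  wr:5
I2  is:2  ro:3  ex:4  wr:5
I3  is:6  ro:7  ex:8  wr:9  — WAW R4: wait I1 write@5
I4  is:7  ro:8  ex:9  wr:10
I5  is:10  ro:11  ex:13  wr:14  — WAW R4: wait I3 write@9

I4 = (7, 8, 9, 10)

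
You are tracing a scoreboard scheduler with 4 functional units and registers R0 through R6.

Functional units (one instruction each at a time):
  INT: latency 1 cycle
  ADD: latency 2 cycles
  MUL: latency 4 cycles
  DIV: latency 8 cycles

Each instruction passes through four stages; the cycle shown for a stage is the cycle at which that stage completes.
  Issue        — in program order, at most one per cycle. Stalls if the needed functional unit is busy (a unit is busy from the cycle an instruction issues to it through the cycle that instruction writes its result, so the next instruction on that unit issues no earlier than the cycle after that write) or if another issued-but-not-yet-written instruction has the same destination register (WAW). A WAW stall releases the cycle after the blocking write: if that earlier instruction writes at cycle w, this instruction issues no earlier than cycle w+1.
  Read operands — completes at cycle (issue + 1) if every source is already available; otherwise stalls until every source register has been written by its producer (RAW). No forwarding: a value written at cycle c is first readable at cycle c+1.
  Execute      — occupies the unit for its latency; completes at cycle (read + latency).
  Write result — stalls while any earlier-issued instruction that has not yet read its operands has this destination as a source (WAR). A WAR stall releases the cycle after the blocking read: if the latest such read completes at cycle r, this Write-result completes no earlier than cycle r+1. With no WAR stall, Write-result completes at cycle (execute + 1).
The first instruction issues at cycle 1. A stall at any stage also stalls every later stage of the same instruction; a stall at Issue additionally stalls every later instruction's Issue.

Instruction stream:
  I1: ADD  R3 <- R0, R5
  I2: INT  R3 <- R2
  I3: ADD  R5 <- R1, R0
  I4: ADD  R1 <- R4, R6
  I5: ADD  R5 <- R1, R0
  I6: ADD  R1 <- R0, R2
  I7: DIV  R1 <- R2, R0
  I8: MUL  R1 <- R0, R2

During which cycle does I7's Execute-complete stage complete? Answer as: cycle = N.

cycle = 36

cycle 1: I1 dispatched to ADD
cycle 2: I1 operands ready
cycle 4: I1 complete
cycle 5: R3←I1
cycle 6: I2 dispatched to INT
cycle 7: I2 operands ready, I3 dispatched to ADD
cycle 8: I2 complete, I3 operands ready
cycle 9: R3←I2
cycle 10: I3 complete
cycle 11: R5←I3
cycle 12: I4 dispatched to ADD
cycle 13: I4 operands ready
cycle 15: I4 complete
cycle 16: R1←I4
cycle 17: I5 dispatched to ADD
cycle 18: I5 operands ready
cycle 20: I5 complete
cycle 21: R5←I5
cycle 22: I6 dispatched to ADD
cycle 23: I6 operands ready
cycle 25: I6 complete
cycle 26: R1←I6
cycle 27: I7 dispatched to DIV
cycle 28: I7 operands ready
cycle 36: I7 complete
cycle 37: R1←I7
cycle 38: I8 dispatched to MUL
cycle 39: I8 operands ready
cycle 43: I8 complete
cycle 44: R1←I8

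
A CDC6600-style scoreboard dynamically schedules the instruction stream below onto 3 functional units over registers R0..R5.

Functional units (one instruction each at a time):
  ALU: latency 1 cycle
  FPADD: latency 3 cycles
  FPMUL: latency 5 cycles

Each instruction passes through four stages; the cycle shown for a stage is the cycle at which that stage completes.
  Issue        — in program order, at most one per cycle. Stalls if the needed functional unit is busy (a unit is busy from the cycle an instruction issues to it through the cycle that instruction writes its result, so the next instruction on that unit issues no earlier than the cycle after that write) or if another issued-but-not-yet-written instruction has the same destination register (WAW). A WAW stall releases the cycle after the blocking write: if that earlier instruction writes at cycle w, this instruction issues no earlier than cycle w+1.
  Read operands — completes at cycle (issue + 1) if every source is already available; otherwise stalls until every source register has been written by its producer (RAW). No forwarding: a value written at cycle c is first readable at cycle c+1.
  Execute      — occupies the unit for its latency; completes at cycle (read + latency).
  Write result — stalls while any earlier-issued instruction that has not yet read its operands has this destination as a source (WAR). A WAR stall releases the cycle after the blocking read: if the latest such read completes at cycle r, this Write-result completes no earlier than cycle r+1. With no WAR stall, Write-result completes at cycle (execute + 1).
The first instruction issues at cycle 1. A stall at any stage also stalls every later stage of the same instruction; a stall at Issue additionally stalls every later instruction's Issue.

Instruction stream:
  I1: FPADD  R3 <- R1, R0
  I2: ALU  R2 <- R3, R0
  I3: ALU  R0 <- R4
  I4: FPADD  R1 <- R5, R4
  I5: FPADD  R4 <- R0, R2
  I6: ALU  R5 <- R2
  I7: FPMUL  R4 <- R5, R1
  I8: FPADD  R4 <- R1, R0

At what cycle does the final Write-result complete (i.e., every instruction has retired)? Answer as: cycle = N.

[I1] 1/2/5/6
[I2] 2/7/8/9  (RAW R3: wait I1 write@6)
[I3] 10/11/12/13  (struct: ALU busy until I2 writes@9)
[I4] 11/12/15/16
[I5] 17/18/21/22  (struct: FPADD busy until I4 writes@16)
[I6] 18/19/20/21
[I7] 23/24/29/30  (WAW R4: wait I5 write@22)
[I8] 31/32/35/36  (WAW R4: wait I7 write@30)

cycle = 36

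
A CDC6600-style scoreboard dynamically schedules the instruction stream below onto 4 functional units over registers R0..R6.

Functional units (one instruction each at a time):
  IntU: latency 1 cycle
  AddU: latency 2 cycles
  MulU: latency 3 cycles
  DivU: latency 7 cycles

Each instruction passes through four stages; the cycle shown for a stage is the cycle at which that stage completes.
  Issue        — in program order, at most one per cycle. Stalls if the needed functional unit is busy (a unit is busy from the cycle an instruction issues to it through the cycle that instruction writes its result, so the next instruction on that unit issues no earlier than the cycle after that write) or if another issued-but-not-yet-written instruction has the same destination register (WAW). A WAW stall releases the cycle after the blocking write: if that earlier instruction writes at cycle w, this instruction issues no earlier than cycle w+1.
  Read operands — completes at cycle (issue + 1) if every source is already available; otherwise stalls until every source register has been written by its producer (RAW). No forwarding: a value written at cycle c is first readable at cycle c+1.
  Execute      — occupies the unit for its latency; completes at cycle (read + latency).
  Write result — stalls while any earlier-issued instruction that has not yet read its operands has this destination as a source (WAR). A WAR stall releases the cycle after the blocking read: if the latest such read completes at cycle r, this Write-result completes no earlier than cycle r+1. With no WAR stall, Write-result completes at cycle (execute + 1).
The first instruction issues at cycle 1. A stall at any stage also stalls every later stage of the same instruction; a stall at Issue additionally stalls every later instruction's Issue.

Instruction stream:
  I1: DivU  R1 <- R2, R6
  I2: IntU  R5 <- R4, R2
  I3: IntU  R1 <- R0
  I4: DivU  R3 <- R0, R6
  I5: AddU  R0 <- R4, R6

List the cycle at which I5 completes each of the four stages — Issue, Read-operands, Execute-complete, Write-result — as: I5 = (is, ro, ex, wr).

I5 = (13, 14, 16, 17)

t=1  issue I1 (DivU)
t=2  I1 read-ops | issue I2 (IntU)
t=3  I2 read-ops
t=4  I2 finished on IntU
t=5  I2→R5
t=9  I1 finished on DivU
t=10  I1→R1
t=11  issue I3 (IntU)
t=12  I3 read-ops | issue I4 (DivU)
t=13  I3 finished on IntU | I4 read-ops | issue I5 (AddU)
t=14  I3→R1 | I5 read-ops
t=16  I5 finished on AddU
t=17  I5→R0
t=20  I4 finished on DivU
t=21  I4→R3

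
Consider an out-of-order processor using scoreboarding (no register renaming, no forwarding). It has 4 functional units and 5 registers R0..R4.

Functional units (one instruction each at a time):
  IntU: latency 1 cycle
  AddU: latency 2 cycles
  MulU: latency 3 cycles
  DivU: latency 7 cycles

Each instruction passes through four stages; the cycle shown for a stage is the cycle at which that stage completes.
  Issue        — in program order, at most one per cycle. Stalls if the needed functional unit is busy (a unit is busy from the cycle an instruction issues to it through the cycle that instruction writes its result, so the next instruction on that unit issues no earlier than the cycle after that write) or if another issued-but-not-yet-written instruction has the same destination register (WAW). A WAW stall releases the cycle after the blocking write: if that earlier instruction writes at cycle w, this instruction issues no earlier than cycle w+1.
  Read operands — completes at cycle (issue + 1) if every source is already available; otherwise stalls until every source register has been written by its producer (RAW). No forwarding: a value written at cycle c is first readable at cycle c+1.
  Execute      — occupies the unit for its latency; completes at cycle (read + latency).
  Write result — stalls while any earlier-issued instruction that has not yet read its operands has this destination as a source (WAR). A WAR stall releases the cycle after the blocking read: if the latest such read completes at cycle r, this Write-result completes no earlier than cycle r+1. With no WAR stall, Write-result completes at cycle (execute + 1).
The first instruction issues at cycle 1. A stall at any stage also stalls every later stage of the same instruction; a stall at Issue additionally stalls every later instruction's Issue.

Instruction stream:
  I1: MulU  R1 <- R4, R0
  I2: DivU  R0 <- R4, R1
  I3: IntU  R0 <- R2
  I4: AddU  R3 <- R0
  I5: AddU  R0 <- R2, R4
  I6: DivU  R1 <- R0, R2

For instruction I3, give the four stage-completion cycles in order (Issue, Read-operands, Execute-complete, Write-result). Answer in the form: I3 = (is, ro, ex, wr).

I3 = (16, 17, 18, 19)

I1 -> (1, 2, 5, 6)
I2 -> (2, 7, 14, 15)  // RAW R1: wait I1 write@6
I3 -> (16, 17, 18, 19)  // WAW R0: wait I2 write@15
I4 -> (17, 20, 22, 23)  // RAW R0: wait I3 write@19
I5 -> (24, 25, 27, 28)  // struct: AddU busy until I4 writes@23
I6 -> (25, 29, 36, 37)  // RAW R0: wait I5 write@28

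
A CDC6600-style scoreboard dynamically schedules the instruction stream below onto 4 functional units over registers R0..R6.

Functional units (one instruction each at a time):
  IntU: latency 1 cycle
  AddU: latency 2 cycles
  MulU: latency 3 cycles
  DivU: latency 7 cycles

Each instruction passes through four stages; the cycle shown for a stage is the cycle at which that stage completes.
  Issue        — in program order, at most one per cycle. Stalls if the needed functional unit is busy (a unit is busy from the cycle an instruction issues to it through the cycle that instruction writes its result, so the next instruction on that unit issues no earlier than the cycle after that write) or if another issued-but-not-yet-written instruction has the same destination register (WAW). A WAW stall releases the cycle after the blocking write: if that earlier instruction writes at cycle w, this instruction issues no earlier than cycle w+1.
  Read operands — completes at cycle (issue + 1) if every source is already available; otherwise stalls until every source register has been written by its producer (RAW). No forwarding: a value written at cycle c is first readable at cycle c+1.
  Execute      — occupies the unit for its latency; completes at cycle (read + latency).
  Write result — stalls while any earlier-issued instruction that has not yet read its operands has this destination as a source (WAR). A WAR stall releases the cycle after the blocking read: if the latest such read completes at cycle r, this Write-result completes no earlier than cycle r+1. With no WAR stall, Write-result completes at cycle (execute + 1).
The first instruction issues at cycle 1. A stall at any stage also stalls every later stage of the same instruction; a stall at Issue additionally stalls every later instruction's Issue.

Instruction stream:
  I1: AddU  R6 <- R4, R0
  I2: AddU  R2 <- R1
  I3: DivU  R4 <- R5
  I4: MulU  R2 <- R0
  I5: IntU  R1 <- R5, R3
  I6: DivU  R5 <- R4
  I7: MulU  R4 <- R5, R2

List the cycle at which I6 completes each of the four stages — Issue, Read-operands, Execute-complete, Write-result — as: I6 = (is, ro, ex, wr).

I6 = (17, 18, 25, 26)

t=1  I1 dispatched to AddU
t=2  I1 operands ready
t=4  I1 complete
t=5  R6←I1
t=6  I2 dispatched to AddU
t=7  I2 operands ready | I3 dispatched to DivU
t=8  I3 operands ready
t=9  I2 complete
t=10  R2←I2
t=11  I4 dispatched to MulU
t=12  I4 operands ready | I5 dispatched to IntU
t=13  I5 operands ready
t=14  I5 complete
t=15  I3 complete | I4 complete | R1←I5
t=16  R4←I3 | R2←I4
t=17  I6 dispatched to DivU
t=18  I6 operands ready | I7 dispatched to MulU
t=25  I6 complete
t=26  R5←I6
t=27  I7 operands ready
t=30  I7 complete
t=31  R4←I7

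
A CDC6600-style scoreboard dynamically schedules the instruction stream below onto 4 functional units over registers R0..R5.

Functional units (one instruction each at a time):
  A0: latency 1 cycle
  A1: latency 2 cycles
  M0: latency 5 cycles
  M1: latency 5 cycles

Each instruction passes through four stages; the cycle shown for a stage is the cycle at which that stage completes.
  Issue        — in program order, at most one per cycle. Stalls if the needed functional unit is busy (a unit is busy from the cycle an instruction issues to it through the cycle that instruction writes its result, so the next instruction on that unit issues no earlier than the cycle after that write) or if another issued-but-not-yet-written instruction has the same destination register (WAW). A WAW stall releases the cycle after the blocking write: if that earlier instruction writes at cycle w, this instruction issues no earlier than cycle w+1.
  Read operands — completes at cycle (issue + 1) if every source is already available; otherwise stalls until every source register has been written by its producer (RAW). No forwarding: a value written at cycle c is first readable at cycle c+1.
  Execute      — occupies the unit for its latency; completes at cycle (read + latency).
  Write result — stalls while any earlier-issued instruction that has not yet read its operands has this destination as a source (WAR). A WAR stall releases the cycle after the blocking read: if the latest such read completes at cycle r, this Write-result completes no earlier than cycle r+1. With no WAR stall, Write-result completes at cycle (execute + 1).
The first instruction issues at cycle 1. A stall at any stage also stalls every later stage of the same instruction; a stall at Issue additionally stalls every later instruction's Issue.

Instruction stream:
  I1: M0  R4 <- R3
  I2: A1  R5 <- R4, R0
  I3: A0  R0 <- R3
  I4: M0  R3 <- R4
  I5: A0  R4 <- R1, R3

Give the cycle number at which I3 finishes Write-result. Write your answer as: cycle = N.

  I1 | 1 | 2 | 7 | 8
  I2 | 2 | 9 | 11 | 12   RAW R4: wait I1 write@8
  I3 | 3 | 4 | 5 | 10   WAR R0: wait I2 read@9
  I4 | 9 | 10 | 15 | 16   struct: M0 busy until I1 writes@8
  I5 | 11 | 17 | 18 | 19   struct: A0 busy until I3 writes@10 · RAW R3: wait I4 write@16

cycle = 10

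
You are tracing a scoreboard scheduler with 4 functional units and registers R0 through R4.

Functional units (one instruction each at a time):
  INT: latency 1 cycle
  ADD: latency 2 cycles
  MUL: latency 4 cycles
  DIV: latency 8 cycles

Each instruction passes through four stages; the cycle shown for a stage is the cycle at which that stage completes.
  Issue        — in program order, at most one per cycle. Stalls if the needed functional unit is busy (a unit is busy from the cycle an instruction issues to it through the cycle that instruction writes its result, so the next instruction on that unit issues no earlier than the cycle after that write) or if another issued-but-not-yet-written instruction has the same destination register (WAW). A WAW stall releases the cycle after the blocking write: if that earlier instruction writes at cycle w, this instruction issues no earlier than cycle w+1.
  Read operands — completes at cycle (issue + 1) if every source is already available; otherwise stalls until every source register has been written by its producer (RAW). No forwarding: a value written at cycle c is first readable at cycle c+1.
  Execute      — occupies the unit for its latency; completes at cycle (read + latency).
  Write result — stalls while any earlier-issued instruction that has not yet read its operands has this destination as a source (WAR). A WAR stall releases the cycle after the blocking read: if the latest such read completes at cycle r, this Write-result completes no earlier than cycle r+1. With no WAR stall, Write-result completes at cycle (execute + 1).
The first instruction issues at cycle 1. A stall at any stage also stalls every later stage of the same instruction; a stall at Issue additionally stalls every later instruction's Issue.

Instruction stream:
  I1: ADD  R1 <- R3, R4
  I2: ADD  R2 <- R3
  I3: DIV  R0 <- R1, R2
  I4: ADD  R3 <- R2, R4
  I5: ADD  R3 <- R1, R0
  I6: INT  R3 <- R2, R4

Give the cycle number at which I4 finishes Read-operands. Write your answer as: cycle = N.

cycle = 12

[1] I1 issues→ADD
[2] I1 reads
[4] I1 exec-done
[5] I1 writes R1
[6] I2 issues→ADD
[7] I2 reads · I3 issues→DIV
[9] I2 exec-done
[10] I2 writes R2
[11] I3 reads · I4 issues→ADD
[12] I4 reads
[14] I4 exec-done
[15] I4 writes R3
[16] I5 issues→ADD
[19] I3 exec-done
[20] I3 writes R0
[21] I5 reads
[23] I5 exec-done
[24] I5 writes R3
[25] I6 issues→INT
[26] I6 reads
[27] I6 exec-done
[28] I6 writes R3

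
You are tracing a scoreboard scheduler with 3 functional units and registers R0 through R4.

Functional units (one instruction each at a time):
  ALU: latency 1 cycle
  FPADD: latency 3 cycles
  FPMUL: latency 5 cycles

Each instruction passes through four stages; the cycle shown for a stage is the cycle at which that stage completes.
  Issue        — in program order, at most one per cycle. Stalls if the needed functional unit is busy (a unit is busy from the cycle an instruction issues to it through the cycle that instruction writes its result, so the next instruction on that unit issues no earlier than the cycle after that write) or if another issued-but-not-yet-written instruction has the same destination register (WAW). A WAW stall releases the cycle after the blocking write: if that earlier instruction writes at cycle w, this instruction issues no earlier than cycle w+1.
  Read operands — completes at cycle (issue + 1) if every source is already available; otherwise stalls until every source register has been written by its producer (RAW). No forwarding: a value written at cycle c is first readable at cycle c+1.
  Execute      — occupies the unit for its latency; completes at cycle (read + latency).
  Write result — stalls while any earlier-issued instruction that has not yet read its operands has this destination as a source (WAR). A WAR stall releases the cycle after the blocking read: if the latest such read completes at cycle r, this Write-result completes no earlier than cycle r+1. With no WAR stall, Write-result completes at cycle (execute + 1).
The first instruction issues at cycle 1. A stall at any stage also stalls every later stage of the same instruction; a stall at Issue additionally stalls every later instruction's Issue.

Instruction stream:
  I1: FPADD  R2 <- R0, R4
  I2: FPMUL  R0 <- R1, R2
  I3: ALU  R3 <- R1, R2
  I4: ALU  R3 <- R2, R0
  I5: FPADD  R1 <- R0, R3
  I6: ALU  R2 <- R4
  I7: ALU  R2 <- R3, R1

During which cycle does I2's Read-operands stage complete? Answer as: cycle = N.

cycle = 7

I1 -> (1, 2, 5, 6)
I2 -> (2, 7, 12, 13)  // RAW R2: wait I1 write@6
I3 -> (3, 7, 8, 9)  // RAW R2: wait I1 write@6
I4 -> (10, 14, 15, 16)  // struct: ALU busy until I3 writes@9, RAW R0: wait I2 write@13
I5 -> (11, 17, 20, 21)  // RAW R3: wait I4 write@16
I6 -> (17, 18, 19, 20)  // struct: ALU busy until I4 writes@16
I7 -> (21, 22, 23, 24)  // struct: ALU busy until I6 writes@20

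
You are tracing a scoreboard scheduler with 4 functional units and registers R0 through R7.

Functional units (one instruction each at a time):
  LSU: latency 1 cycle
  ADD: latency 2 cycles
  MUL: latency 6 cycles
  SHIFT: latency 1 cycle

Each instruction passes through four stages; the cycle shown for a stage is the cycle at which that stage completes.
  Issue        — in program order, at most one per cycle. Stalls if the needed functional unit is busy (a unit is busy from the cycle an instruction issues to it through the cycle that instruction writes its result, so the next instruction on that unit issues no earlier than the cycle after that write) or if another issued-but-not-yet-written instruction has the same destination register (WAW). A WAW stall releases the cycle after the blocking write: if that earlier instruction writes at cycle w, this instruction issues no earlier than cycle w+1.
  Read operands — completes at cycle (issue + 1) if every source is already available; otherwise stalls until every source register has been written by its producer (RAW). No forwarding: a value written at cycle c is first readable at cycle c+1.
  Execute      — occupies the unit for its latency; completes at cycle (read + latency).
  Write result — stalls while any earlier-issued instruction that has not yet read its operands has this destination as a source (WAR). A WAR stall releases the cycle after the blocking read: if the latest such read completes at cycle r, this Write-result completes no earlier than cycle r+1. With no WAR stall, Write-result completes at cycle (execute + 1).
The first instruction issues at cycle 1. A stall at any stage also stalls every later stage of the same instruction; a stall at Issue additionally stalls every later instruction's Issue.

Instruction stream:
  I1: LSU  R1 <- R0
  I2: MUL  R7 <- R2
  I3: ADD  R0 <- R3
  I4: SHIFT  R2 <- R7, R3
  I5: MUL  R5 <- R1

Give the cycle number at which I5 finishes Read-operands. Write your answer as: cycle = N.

cycle = 12

  I1 | 1 | 2 | 3 | 4
  I2 | 2 | 3 | 9 | 10
  I3 | 3 | 4 | 6 | 7
  I4 | 4 | 11 | 12 | 13   RAW R7: wait I2 write@10
  I5 | 11 | 12 | 18 | 19   struct: MUL busy until I2 writes@10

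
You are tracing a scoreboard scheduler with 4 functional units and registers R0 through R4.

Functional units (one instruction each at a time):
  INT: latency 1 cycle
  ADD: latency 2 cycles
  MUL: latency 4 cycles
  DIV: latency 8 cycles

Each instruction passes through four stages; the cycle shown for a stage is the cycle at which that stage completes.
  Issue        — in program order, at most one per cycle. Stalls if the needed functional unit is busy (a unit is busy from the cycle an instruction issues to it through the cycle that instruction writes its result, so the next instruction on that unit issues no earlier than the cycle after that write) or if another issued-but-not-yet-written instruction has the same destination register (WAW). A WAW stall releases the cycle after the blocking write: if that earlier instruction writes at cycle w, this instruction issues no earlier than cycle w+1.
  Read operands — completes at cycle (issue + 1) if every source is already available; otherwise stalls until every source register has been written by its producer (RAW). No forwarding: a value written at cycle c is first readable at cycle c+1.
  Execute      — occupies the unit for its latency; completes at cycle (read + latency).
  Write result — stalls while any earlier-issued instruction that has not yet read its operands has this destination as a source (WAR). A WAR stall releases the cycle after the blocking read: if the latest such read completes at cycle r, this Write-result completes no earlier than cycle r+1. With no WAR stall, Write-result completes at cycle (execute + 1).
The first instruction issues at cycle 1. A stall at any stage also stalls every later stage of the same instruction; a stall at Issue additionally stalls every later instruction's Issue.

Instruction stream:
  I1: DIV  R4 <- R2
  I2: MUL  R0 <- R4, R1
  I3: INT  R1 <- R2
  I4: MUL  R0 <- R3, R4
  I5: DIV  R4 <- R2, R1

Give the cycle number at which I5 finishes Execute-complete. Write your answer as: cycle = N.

cycle = 28

[1] I1 dispatched to DIV
[2] I1 operands ready, I2 dispatched to MUL
[3] I3 dispatched to INT
[4] I3 operands ready
[5] I3 complete
[10] I1 complete
[11] R4←I1
[12] I2 operands ready
[13] R1←I3
[16] I2 complete
[17] R0←I2
[18] I4 dispatched to MUL
[19] I4 operands ready, I5 dispatched to DIV
[20] I5 operands ready
[23] I4 complete
[24] R0←I4
[28] I5 complete
[29] R4←I5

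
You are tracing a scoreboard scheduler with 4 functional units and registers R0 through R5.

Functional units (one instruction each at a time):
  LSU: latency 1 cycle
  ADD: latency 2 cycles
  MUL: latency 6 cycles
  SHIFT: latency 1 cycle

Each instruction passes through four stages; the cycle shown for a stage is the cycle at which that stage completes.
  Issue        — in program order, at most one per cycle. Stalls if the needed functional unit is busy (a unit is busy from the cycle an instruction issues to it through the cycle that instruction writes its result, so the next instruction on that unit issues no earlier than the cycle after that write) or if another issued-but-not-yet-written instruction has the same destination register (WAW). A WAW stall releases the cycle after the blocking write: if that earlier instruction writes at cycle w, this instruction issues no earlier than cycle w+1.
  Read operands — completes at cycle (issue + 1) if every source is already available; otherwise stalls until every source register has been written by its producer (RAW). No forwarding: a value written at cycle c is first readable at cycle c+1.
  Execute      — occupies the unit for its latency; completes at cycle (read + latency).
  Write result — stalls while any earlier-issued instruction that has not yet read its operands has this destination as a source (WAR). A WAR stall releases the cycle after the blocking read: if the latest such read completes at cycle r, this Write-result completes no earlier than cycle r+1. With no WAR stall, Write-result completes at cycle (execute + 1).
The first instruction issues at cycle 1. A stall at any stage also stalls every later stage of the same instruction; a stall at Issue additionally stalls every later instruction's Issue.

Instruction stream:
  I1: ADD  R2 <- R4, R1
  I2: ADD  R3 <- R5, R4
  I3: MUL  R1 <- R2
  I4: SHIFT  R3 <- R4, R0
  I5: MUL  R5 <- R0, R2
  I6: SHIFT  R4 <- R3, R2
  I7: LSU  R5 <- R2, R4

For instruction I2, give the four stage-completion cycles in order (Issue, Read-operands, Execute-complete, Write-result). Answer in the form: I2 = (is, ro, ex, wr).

I1  is:1  ro:2  ex:4  wr:5
I2  is:6  ro:7  ex:9  wr:10  — struct: ADD busy until I1 writes@5
I3  is:7  ro:8  ex:14  wr:15
I4  is:11  ro:12  ex:13  wr:14  — WAW R3: wait I2 write@10
I5  is:16  ro:17  ex:23  wr:24  — struct: MUL busy until I3 writes@15
I6  is:17  ro:18  ex:19  wr:20
I7  is:25  ro:26  ex:27  wr:28  — WAW R5: wait I5 write@24

I2 = (6, 7, 9, 10)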